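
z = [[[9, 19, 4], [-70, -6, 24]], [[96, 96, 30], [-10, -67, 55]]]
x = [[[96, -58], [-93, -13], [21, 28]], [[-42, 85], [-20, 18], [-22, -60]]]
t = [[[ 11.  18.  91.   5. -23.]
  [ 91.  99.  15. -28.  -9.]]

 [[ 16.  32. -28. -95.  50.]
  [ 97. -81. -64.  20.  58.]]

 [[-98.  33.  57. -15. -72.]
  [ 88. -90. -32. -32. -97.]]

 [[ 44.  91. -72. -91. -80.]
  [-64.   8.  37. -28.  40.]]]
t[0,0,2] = 91.0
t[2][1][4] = -97.0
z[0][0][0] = 9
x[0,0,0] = 96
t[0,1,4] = -9.0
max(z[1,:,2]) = 55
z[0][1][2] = 24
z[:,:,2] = [[4, 24], [30, 55]]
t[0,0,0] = 11.0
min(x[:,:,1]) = -60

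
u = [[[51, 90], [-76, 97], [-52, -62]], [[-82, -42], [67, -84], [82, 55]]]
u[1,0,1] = -42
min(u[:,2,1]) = -62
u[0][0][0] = 51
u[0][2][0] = -52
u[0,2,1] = -62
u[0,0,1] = 90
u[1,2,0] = 82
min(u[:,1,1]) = -84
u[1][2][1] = 55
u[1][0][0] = -82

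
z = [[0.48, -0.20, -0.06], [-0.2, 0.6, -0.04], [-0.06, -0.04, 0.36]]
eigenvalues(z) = [0.75, 0.27, 0.42]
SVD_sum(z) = [[0.27, -0.36, -0.0], [-0.36, 0.48, 0.01], [-0.00, 0.01, 0.0]] + [[0.11, 0.08, -0.16], [0.08, 0.06, -0.12], [-0.16, -0.12, 0.25]] + [[0.11, 0.08, 0.11], [0.08, 0.06, 0.08], [0.11, 0.08, 0.11]]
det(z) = 0.09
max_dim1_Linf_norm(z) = 0.6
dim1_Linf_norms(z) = [0.48, 0.6, 0.36]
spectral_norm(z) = 0.75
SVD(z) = [[-0.6, -0.5, 0.62], [0.8, -0.39, 0.46], [0.01, 0.77, 0.63]] @ diag([0.748842974197787, 0.41901277886983657, 0.2721442469323769]) @ [[-0.6,  0.80,  0.01],  [-0.5,  -0.39,  0.77],  [0.62,  0.46,  0.63]]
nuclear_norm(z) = 1.44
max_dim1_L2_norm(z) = 0.63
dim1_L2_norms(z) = [0.52, 0.63, 0.37]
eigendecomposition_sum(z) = [[0.27, -0.36, -0.0], [-0.36, 0.48, 0.01], [-0.0, 0.01, 0.0]] + [[0.11, 0.08, 0.11], [0.08, 0.06, 0.08], [0.11, 0.08, 0.11]] + [[0.11,0.08,-0.16], [0.08,0.06,-0.12], [-0.16,-0.12,0.25]]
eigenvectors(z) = [[-0.6,0.62,-0.50], [0.80,0.46,-0.39], [0.01,0.63,0.77]]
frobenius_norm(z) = 0.90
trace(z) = 1.44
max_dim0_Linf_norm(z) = 0.6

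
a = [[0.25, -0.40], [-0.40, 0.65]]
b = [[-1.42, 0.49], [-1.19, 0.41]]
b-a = [[-1.67, 0.89], [-0.79, -0.24]]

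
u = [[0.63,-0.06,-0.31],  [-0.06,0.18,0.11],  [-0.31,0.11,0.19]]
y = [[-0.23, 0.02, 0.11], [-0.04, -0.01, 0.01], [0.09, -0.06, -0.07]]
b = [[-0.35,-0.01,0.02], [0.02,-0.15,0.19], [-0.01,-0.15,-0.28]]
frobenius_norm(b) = 0.53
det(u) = 0.00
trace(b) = -0.78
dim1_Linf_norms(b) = [0.35, 0.19, 0.28]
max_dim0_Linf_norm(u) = 0.63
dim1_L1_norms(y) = [0.36, 0.06, 0.22]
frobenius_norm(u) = 0.83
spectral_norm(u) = 0.81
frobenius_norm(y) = 0.29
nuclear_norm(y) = 0.34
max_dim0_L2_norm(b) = 0.35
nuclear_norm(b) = 0.90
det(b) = -0.02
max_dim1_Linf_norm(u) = 0.63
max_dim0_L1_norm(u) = 1.0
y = b @ u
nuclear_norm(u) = 1.00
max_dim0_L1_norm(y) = 0.36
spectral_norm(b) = 0.35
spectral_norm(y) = 0.28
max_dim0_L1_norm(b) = 0.49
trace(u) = 1.00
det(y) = 0.00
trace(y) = -0.31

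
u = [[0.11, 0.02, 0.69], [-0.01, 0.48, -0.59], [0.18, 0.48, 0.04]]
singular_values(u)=[0.98, 0.61, 0.05]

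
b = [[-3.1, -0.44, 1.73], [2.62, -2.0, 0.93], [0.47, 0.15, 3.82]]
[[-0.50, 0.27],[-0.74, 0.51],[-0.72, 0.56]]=b@[[0.01, 0.02], [0.29, -0.16], [-0.2, 0.15]]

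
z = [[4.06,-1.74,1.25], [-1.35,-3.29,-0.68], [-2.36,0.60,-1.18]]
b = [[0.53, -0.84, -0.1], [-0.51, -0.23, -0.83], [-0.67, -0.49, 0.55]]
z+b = [[4.59, -2.58, 1.15], [-1.86, -3.52, -1.51], [-3.03, 0.11, -0.63]]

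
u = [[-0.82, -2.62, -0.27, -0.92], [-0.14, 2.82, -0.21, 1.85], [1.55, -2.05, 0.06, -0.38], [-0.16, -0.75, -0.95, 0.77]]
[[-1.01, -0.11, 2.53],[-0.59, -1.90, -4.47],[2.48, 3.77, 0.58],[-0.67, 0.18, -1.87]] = u @ [[1.39, 1.90, -0.32], [-0.16, -0.34, -0.10], [0.69, -0.59, 0.27], [0.11, -0.43, -2.26]]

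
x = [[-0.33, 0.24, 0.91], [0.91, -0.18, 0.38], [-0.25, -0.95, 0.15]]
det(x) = -0.993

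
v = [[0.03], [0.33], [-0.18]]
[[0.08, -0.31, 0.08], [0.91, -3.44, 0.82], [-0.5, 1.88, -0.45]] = v@[[2.76, -10.42, 2.50]]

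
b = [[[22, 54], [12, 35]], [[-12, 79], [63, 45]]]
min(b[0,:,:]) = 12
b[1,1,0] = 63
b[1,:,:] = [[-12, 79], [63, 45]]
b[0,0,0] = 22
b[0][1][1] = 35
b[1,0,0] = -12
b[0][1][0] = 12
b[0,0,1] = 54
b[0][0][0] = 22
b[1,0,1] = 79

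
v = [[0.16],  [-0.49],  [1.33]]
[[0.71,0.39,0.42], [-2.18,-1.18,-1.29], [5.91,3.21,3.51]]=v @ [[4.44, 2.41, 2.64]]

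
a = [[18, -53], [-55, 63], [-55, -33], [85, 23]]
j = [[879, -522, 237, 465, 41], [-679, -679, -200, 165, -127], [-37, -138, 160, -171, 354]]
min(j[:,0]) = -679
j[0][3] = 465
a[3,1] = 23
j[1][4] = -127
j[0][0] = 879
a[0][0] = 18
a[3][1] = 23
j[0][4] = 41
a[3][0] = 85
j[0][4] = 41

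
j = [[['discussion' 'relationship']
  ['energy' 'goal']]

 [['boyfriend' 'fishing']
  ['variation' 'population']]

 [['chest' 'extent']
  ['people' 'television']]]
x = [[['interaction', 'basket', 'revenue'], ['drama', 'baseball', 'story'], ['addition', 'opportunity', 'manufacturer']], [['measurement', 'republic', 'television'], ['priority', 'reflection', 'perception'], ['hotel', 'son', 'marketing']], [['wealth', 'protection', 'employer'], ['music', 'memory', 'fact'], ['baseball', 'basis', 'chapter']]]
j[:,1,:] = [['energy', 'goal'], ['variation', 'population'], ['people', 'television']]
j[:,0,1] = ['relationship', 'fishing', 'extent']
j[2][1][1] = 'television'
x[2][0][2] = 'employer'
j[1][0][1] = 'fishing'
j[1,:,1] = ['fishing', 'population']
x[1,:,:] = [['measurement', 'republic', 'television'], ['priority', 'reflection', 'perception'], ['hotel', 'son', 'marketing']]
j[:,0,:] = [['discussion', 'relationship'], ['boyfriend', 'fishing'], ['chest', 'extent']]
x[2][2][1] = 'basis'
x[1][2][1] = 'son'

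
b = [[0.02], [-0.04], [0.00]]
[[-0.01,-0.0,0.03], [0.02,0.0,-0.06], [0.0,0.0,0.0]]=b @ [[-0.47, -0.12, 1.50]]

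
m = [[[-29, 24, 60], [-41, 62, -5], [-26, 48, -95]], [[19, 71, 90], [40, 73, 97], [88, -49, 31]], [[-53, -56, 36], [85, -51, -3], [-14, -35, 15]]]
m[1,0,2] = 90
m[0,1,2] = -5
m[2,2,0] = -14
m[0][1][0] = -41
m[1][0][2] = 90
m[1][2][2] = 31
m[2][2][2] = 15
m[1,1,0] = 40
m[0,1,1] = 62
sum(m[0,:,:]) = -2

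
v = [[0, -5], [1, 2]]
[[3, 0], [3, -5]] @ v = [[0, -15], [-5, -25]]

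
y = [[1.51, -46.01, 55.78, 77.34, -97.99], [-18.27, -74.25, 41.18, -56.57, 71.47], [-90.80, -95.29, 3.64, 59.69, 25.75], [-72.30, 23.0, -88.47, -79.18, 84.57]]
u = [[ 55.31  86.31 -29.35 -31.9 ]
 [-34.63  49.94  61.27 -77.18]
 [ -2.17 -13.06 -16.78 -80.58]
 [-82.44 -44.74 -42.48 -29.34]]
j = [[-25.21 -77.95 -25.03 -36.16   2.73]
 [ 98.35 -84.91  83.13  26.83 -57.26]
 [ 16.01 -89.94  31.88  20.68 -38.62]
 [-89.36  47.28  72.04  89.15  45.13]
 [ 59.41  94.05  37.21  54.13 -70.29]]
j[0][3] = -36.16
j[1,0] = 98.35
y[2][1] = -95.29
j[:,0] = [-25.21, 98.35, 16.01, -89.36, 59.41]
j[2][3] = 20.68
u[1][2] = 61.27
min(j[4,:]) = -70.29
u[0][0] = 55.31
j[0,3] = -36.16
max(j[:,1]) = 94.05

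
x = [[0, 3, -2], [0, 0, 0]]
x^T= [[0, 0], [3, 0], [-2, 0]]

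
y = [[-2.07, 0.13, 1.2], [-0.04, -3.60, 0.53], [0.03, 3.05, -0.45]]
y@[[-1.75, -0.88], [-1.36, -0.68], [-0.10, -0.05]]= [[3.33, 1.67],[4.91, 2.46],[-4.16, -2.08]]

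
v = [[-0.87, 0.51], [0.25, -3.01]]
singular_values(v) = [3.08, 0.81]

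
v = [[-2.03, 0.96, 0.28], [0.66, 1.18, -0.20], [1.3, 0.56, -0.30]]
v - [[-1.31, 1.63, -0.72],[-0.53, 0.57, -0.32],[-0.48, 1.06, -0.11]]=[[-0.72, -0.67, 1.00],[1.19, 0.61, 0.12],[1.78, -0.5, -0.19]]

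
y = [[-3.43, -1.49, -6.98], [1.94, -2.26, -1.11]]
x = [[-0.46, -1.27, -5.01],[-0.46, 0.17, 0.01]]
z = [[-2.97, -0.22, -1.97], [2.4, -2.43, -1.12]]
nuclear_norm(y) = 11.06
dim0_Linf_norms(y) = [3.43, 2.26, 6.98]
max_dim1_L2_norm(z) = 3.59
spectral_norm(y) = 7.94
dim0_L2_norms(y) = [3.94, 2.71, 7.07]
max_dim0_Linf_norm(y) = 6.98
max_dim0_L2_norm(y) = 7.07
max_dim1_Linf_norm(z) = 2.97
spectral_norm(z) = 4.15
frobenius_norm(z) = 5.07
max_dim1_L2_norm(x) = 5.19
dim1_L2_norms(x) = [5.19, 0.49]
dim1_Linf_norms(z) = [2.97, 2.43]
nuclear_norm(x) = 5.68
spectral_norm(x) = 5.19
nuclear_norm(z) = 7.06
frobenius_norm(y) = 8.53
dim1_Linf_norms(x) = [5.01, 0.46]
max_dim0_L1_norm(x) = 5.02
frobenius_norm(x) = 5.21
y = z + x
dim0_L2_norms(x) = [0.65, 1.28, 5.01]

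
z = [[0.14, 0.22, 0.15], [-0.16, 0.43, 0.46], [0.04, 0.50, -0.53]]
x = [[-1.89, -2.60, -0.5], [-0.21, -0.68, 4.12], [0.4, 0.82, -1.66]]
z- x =[[2.03, 2.82, 0.65], [0.05, 1.11, -3.66], [-0.36, -0.32, 1.13]]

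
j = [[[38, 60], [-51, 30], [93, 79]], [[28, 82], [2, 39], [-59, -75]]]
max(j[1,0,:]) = 82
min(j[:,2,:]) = -75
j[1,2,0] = -59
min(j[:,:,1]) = -75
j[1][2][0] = -59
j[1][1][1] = 39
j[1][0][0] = 28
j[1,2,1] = -75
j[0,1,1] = 30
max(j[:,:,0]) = 93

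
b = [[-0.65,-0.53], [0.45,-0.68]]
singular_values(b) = [0.87, 0.78]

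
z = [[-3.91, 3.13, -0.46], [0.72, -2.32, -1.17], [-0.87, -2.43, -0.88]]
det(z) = 10.036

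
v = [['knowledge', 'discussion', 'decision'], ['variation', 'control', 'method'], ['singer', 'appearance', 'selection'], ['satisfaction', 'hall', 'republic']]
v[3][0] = 'satisfaction'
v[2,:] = ['singer', 'appearance', 'selection']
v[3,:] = ['satisfaction', 'hall', 'republic']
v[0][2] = 'decision'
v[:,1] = ['discussion', 'control', 'appearance', 'hall']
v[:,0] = ['knowledge', 'variation', 'singer', 'satisfaction']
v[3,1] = 'hall'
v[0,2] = 'decision'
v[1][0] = 'variation'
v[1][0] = 'variation'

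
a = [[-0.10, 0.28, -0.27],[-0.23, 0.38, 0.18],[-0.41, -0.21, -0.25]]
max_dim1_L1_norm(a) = 0.87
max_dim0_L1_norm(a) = 0.87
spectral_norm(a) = 0.54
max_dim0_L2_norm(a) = 0.52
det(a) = -0.09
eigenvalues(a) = [(-0.52+0j), (0.27+0.3j), (0.27-0.3j)]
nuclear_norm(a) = 1.37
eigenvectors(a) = [[-0.55+0.00j, -0.20+0.51j, (-0.2-0.51j)],  [(0.02+0j), -0.67+0.00j, -0.67-0.00j],  [-0.83+0.00j, 0.15-0.48j, 0.15+0.48j]]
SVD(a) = [[0.35, -0.49, 0.8],  [-0.01, -0.85, -0.52],  [0.94, 0.18, -0.30]] @ diag([0.5416635724730013, 0.5318585055408293, 0.2990436495558151]) @ [[-0.77, -0.19, -0.61],  [0.32, -0.94, -0.12],  [0.55, 0.29, -0.78]]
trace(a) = 0.03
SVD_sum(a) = [[-0.15, -0.04, -0.11], [0.00, 0.00, 0.0], [-0.39, -0.10, -0.31]] + [[-0.09, 0.25, 0.03], [-0.15, 0.42, 0.05], [0.03, -0.09, -0.01]] + [[0.13, 0.07, -0.19], [-0.09, -0.05, 0.12], [-0.05, -0.03, 0.07]]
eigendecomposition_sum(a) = [[-0.20-0.00j, (0.01-0j), (-0.21-0j)], [0.01+0.00j, (-0+0j), (0.01+0j)], [-0.30-0.00j, 0.02-0.00j, -0.32-0.00j]] + [[0.05+0.12j, 0.13-0.11j, -0.03-0.09j], [-0.12+0.11j, (0.19+0.1j), (0.09-0.07j)], [(-0.05-0.11j), (-0.11+0.11j), (0.03+0.08j)]] + [[(0.05-0.12j), (0.13+0.11j), (-0.03+0.09j)], [(-0.12-0.11j), 0.19-0.10j, (0.09+0.07j)], [(-0.05+0.11j), (-0.11-0.11j), 0.03-0.08j]]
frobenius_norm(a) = 0.82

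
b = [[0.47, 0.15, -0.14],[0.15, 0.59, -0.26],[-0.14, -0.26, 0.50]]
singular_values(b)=[0.91, 0.37, 0.28]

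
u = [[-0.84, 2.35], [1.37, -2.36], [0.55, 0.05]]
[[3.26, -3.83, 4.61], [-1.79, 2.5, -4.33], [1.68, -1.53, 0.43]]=u@ [[2.83, -2.55, 0.58], [2.40, -2.54, 2.17]]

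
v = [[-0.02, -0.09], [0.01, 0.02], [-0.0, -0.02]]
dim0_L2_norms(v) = [0.02, 0.09]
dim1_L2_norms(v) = [0.09, 0.02, 0.02]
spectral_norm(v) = 0.10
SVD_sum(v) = [[-0.02, -0.09], [0.00, 0.02], [-0.0, -0.02]] + [[0.0, -0.00], [0.01, -0.00], [0.0, -0.0]]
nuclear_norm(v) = 0.10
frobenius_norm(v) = 0.10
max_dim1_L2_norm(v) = 0.09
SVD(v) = [[-0.95, -0.05], [0.22, -0.77], [-0.20, -0.64]] @ diag([0.09670512571650587, 0.00693676150338161]) @ [[0.22, 0.98], [-0.98, 0.22]]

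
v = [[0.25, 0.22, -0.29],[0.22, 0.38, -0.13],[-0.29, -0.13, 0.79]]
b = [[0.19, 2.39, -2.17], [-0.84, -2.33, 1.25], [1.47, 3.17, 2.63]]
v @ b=[[-0.56, -0.83, -1.03],[-0.47, -0.77, -0.34],[1.22, 2.11, 2.54]]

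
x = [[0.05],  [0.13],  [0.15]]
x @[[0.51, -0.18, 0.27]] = [[0.03, -0.01, 0.01], [0.07, -0.02, 0.04], [0.08, -0.03, 0.04]]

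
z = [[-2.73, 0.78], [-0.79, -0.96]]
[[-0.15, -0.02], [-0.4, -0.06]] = z @ [[0.14, 0.02], [0.3, 0.05]]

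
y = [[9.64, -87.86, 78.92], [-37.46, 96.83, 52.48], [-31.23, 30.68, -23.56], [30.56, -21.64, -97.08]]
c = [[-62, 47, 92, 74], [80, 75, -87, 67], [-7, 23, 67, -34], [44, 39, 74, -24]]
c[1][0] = 80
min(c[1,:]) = -87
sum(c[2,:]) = 49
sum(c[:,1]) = 184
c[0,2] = 92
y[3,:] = [30.56, -21.64, -97.08]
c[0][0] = -62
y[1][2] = 52.48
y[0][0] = 9.64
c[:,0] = [-62, 80, -7, 44]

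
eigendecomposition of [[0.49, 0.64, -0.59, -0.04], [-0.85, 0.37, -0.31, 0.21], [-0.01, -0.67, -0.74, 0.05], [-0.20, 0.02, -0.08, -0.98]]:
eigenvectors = [[-0.69+0.00j,(-0.69-0j),(0.05-0.15j),0.05+0.15j], [(0.05-0.66j),(0.05+0.66j),-0.06-0.24j,-0.06+0.24j], [0.14+0.25j,(0.14-0.25j),-0.01-0.65j,-0.01+0.65j], [(0.06-0.05j),(0.06+0.05j),0.70+0.00j,(0.7-0j)]]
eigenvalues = [(0.57+0.82j), (0.57-0.82j), (-1+0.11j), (-1-0.11j)]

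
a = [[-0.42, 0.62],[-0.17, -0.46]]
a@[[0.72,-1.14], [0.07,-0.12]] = [[-0.26, 0.40], [-0.15, 0.25]]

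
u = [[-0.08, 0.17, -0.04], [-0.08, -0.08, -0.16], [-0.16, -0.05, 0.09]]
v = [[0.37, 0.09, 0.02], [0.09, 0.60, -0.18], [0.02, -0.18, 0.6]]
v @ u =[[-0.04, 0.05, -0.03], [-0.03, -0.02, -0.12], [-0.08, -0.01, 0.08]]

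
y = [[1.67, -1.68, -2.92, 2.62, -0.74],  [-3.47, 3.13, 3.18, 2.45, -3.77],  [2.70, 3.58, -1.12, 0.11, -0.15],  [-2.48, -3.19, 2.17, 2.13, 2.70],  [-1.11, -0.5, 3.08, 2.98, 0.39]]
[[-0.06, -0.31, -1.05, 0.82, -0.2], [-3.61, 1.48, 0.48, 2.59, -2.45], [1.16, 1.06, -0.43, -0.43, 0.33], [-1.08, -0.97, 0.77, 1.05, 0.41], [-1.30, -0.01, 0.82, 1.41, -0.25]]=y @ [[0.53, -0.05, 0.02, -0.30, 0.25], [-0.05, 0.32, -0.03, 0.07, -0.06], [0.02, -0.03, 0.32, -0.06, 0.06], [-0.30, 0.07, -0.06, 0.45, -0.11], [0.25, -0.06, 0.06, -0.11, 0.35]]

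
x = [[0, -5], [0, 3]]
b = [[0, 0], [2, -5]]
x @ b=[[-10, 25], [6, -15]]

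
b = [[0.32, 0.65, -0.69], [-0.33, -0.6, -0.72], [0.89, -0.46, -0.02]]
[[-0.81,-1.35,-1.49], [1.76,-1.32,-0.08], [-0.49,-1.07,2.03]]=b@[[-1.28, -0.94, 1.35], [-1.37, 0.42, -1.85], [-0.71, 1.92, 1.04]]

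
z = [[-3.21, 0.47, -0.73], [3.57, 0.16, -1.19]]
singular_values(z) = [4.82, 1.41]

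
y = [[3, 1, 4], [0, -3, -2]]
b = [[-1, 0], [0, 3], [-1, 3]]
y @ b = [[-7, 15], [2, -15]]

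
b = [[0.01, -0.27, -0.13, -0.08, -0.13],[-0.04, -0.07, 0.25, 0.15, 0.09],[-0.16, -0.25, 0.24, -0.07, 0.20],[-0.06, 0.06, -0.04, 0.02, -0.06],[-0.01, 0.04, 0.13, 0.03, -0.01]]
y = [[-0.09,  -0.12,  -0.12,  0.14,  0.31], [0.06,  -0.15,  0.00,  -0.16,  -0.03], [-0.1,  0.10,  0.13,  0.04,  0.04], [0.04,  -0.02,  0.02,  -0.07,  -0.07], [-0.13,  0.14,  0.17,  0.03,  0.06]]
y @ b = [[0.01,0.08,-0.01,0.01,-0.03], [0.02,-0.02,-0.04,-0.03,-0.01], [-0.03,-0.01,0.07,0.02,0.05], [0.0,-0.02,-0.01,-0.01,0.00], [-0.04,-0.01,0.1,0.02,0.06]]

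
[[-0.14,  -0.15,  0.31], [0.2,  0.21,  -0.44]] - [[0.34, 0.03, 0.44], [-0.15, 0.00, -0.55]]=[[-0.48, -0.18, -0.13], [0.35, 0.21, 0.11]]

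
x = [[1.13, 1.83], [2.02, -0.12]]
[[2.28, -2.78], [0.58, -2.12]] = x@ [[0.35, -1.10], [1.03, -0.84]]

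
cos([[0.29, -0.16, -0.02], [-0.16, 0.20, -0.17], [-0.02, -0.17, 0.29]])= [[0.95, 0.04, -0.01], [0.04, 0.95, 0.04], [-0.01, 0.04, 0.94]]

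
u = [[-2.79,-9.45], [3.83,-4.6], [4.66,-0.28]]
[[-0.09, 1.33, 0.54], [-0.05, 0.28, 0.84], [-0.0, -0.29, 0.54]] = u@ [[0.00, -0.07, 0.11],  [0.01, -0.12, -0.09]]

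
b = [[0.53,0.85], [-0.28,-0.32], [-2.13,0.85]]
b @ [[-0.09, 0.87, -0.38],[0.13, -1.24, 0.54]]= [[0.06, -0.59, 0.26], [-0.02, 0.15, -0.07], [0.3, -2.91, 1.27]]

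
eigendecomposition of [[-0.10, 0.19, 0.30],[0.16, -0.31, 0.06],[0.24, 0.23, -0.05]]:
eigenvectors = [[(0.68+0j), -0.11+0.32j, (-0.11-0.32j)], [0.26+0.00j, 0.78+0.00j, (0.78-0j)], [0.69+0.00j, (-0.44-0.3j), (-0.44+0.3j)]]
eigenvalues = [(0.27+0j), (-0.37+0.04j), (-0.37-0.04j)]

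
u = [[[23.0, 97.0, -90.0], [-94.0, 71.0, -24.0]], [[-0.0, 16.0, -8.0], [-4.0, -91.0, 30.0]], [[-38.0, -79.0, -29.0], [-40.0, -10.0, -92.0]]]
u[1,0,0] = -0.0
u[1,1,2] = 30.0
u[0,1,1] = 71.0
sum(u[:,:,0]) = -153.0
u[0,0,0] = 23.0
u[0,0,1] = 97.0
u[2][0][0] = -38.0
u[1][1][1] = -91.0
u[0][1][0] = -94.0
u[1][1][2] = 30.0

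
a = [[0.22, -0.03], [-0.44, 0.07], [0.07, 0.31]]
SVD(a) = [[-0.45, 0.02], [0.89, -0.07], [-0.07, -1.00]] @ diag([0.4985784347994038, 0.31657470580097946]) @ [[-0.99, 0.11], [-0.11, -0.99]]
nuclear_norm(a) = 0.82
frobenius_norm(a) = 0.59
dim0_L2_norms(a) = [0.5, 0.32]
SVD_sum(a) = [[0.22, -0.02], [-0.44, 0.05], [0.04, -0.0]] + [[-0.00, -0.01], [0.0, 0.02], [0.03, 0.31]]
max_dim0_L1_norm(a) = 0.73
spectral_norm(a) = 0.50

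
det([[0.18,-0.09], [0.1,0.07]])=0.022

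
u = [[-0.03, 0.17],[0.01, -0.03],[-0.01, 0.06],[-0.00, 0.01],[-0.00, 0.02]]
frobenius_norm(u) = 0.19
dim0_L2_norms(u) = [0.03, 0.18]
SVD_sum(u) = [[-0.03,0.17], [0.01,-0.03], [-0.01,0.06], [-0.0,0.01], [-0.00,0.02]] + [[0.0, 0.00], [0.0, 0.0], [0.0, 0.00], [0.0, 0.00], [0.0, 0.00]]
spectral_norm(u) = 0.19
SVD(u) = [[-0.92,-0.02], [0.17,-0.76], [-0.33,-0.1], [-0.05,-0.29], [-0.11,-0.57]] @ diag([0.18698423452888868, 0.006074210866074802]) @ [[0.17, -0.98], [-0.98, -0.17]]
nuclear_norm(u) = 0.19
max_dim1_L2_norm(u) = 0.17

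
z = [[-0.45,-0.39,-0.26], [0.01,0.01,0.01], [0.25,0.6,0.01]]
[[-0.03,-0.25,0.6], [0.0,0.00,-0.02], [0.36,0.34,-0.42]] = z@[[-0.54, 0.69, -0.49],[0.82, 0.29, -0.49],[-0.19, -0.66, -0.72]]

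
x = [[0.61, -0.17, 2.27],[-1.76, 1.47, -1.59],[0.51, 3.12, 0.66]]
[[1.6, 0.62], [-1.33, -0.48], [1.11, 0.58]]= x @ [[0.33, 0.15], [0.17, 0.11], [0.63, 0.24]]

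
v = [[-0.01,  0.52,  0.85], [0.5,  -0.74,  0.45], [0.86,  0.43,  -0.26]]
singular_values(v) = [1.0, 1.0, 0.99]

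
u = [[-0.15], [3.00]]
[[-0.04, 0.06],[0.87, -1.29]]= u @ [[0.29, -0.43]]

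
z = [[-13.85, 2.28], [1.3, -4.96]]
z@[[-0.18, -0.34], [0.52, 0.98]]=[[3.68, 6.94], [-2.81, -5.3]]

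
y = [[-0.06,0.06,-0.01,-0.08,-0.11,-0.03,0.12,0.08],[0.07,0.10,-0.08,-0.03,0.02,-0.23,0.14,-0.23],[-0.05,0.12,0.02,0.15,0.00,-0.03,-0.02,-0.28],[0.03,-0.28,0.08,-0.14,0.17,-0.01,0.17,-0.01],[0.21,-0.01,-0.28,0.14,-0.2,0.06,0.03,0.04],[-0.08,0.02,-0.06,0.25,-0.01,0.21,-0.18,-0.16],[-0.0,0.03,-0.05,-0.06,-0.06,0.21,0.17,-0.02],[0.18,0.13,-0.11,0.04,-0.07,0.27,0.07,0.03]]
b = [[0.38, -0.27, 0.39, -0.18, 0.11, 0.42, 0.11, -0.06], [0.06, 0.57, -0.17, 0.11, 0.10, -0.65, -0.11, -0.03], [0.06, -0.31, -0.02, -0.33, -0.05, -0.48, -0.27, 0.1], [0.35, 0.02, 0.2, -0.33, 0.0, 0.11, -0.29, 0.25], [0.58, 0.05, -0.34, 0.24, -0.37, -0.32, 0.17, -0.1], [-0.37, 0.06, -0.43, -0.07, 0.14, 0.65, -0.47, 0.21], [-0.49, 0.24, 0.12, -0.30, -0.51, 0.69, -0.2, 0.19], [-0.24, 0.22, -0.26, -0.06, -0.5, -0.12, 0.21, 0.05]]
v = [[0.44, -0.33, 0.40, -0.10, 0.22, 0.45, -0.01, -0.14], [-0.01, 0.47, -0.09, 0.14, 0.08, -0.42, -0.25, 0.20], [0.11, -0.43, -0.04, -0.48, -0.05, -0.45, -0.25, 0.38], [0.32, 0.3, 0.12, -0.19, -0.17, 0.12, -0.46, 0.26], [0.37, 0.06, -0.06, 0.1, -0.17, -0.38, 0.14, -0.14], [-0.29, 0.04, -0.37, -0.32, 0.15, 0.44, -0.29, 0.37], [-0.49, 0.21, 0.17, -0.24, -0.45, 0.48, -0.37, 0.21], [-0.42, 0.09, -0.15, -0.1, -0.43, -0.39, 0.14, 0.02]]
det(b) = -0.01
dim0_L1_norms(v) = [2.45, 1.93, 1.4, 1.67, 1.72, 3.13, 1.91, 1.72]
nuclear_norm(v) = 5.40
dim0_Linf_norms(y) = [0.21, 0.28, 0.28, 0.25, 0.2, 0.27, 0.18, 0.28]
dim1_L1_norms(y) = [0.55, 0.9, 0.67, 0.89, 0.97, 0.97, 0.6, 0.9]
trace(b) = 0.73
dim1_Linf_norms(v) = [0.45, 0.47, 0.48, 0.46, 0.38, 0.44, 0.49, 0.43]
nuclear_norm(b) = 5.83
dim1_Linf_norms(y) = [0.12, 0.23, 0.28, 0.28, 0.28, 0.25, 0.21, 0.27]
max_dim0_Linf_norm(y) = 0.28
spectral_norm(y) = 0.62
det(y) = 0.00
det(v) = -0.00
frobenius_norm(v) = 2.32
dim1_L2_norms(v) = [0.86, 0.73, 0.92, 0.75, 0.61, 0.87, 0.99, 0.76]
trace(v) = 0.60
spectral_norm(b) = 1.57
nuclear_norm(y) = 2.44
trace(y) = 0.13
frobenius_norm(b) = 2.43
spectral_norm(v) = 1.32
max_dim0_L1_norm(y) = 1.05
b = v + y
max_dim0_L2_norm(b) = 1.36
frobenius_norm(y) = 1.04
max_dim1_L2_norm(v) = 0.99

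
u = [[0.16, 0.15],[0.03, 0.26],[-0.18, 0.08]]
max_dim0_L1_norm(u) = 0.49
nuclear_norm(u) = 0.55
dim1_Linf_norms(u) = [0.16, 0.26, 0.18]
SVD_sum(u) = [[0.07, 0.18], [0.09, 0.24], [0.00, 0.01]] + [[0.09, -0.03], [-0.06, 0.02], [-0.18, 0.07]]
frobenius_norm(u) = 0.39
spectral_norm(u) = 0.32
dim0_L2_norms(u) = [0.24, 0.31]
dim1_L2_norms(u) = [0.22, 0.26, 0.2]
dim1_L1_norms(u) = [0.31, 0.29, 0.26]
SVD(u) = [[-0.62,0.41], [-0.79,-0.29], [-0.03,-0.86]] @ diag([0.32142868726396645, 0.22821831434782627]) @ [[-0.36, -0.93], [0.93, -0.36]]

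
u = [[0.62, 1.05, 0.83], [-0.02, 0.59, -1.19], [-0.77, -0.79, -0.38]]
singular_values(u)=[1.87, 1.32, 0.25]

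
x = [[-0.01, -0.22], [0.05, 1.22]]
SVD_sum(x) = [[-0.01, -0.22],[0.05, 1.22]] + [[-0.00, 0.00], [-0.00, 0.00]]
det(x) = -0.00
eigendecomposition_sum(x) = [[-0.0,-0.00], [0.00,0.00]] + [[-0.01, -0.22], [0.05, 1.22]]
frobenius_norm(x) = 1.24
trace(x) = 1.21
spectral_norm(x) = 1.24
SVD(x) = [[-0.18, 0.98], [0.98, 0.18]] @ diag([1.240725217189545, 0.0009671762799487531]) @ [[0.04,1.00],[-1.0,0.04]]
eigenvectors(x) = [[-1.00, 0.18], [0.04, -0.98]]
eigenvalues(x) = [-0.0, 1.21]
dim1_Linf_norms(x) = [0.22, 1.22]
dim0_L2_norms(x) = [0.05, 1.24]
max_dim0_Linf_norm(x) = 1.22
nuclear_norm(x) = 1.24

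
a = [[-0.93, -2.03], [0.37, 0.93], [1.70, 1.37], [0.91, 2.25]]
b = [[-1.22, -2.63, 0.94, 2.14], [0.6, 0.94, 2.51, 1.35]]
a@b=[[-0.08, 0.54, -5.97, -4.73],[0.11, -0.10, 2.68, 2.05],[-1.25, -3.18, 5.04, 5.49],[0.24, -0.28, 6.5, 4.98]]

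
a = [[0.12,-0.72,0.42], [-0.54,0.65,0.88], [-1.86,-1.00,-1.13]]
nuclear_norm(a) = 4.43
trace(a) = -0.36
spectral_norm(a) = 2.41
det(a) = 2.37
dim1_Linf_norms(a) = [0.72, 0.88, 1.86]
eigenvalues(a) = [(-0.74+1.26j), (-0.74-1.26j), (1.12+0j)]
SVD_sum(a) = [[-0.02, -0.01, -0.01], [0.26, 0.16, 0.18], [-1.74, -1.08, -1.23]] + [[0.18,-0.14,-0.13],[-0.79,0.62,0.58],[-0.12,0.09,0.09]] + [[-0.04, -0.57, 0.56], [-0.01, -0.13, 0.12], [-0.00, -0.01, 0.01]]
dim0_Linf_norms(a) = [1.86, 1.0, 1.13]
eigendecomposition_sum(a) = [[-0.15+0.43j, (-0.13+0.26j), 0.26+0.23j], [(0.05+0.51j), (-0.01+0.33j), (0.37+0.11j)], [-0.89-0.47j, (-0.54-0.37j), -0.57+0.50j]] + [[-0.15-0.43j, (-0.13-0.26j), 0.26-0.23j], [(0.05-0.51j), (-0.01-0.33j), 0.37-0.11j], [-0.89+0.47j, (-0.54+0.37j), (-0.57-0.5j)]] + [[0.43-0.00j, -0.45-0.00j, (-0.1-0j)], [-0.63+0.00j, 0.67+0.00j, 0.14+0.00j], [(-0.07+0j), 0.08+0.00j, 0.02+0.00j]]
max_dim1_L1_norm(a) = 3.99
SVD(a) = [[0.01, 0.21, 0.98], [-0.15, -0.97, 0.21], [0.99, -0.14, 0.02]] @ diag([2.4147953433538722, 1.195379032856677, 0.8209947731399305]) @ [[-0.73,-0.45,-0.51], [0.68,-0.53,-0.50], [-0.05,-0.72,0.7]]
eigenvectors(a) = [[0.05+0.37j, (0.05-0.37j), 0.56+0.00j], [(0.23+0.35j), (0.23-0.35j), (-0.83+0j)], [-0.83+0.00j, (-0.83-0j), (-0.09+0j)]]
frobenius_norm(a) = 2.82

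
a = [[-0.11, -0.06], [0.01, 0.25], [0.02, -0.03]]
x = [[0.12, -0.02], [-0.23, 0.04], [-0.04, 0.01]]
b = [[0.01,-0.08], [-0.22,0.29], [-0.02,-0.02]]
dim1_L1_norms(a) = [0.17, 0.26, 0.05]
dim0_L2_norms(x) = [0.26, 0.05]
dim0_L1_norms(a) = [0.14, 0.34]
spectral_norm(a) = 0.26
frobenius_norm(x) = 0.27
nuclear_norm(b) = 0.42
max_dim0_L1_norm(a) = 0.34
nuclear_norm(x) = 0.27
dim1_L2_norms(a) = [0.13, 0.25, 0.04]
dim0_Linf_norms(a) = [0.11, 0.25]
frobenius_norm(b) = 0.37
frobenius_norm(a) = 0.28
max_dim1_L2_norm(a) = 0.25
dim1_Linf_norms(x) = [0.12, 0.23, 0.04]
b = x + a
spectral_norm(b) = 0.37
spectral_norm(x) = 0.27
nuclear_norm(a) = 0.37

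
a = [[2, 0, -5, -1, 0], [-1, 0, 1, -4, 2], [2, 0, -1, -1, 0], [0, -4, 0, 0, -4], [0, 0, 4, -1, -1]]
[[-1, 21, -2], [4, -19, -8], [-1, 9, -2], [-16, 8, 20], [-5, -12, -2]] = a@ [[0, 4, 0], [0, 0, -5], [0, -3, 0], [1, 2, 2], [4, -2, 0]]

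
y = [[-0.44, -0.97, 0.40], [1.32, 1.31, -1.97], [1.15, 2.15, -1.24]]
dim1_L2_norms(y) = [1.14, 2.71, 2.74]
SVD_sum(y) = [[-0.50,-0.73,0.63],[1.21,1.76,-1.54],[1.24,1.8,-1.57]] + [[0.06,-0.24,-0.23], [0.11,-0.45,-0.43], [-0.08,0.35,0.33]] + [[-0.00,0.0,-0.0],[0.0,-0.00,0.0],[-0.0,0.0,-0.0]]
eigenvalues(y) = [(-0+0j), (-0.18+1.83j), (-0.18-1.83j)]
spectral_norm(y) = 3.92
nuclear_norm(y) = 4.79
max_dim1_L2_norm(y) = 2.74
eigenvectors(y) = [[(-0.87+0j), 0.14-0.26j, (0.14+0.26j)],  [0.21+0.00j, -0.70+0.00j, (-0.7-0j)],  [(-0.44+0j), -0.44+0.48j, (-0.44-0.48j)]]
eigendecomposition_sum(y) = [[-0.00-0.00j, 0.00-0.00j, (-0-0j)], [0j, (-0+0j), 0.00+0.00j], [(-0-0j), -0j, -0.00-0.00j]] + [[(-0.22+0.19j), -0.49+0.04j, 0.20-0.36j], [(0.66+0.24j), 0.66+0.97j, -0.99-0.01j], [(0.58-0.3j), (1.07+0.16j), -0.62+0.67j]] + [[-0.22-0.19j, -0.49-0.04j, (0.2+0.36j)],[(0.66-0.24j), 0.66-0.97j, -0.99+0.01j],[0.58+0.30j, (1.07-0.16j), -0.62-0.67j]]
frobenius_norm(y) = 4.01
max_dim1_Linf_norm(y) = 2.15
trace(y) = -0.37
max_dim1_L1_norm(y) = 4.6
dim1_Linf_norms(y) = [0.97, 1.97, 2.15]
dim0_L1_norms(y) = [2.91, 4.43, 3.61]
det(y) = -0.01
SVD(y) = [[-0.28, -0.39, 0.88], [0.67, -0.73, -0.11], [0.69, 0.56, 0.47]] @ diag([3.918715022313628, 0.8718767203833034, 0.0018863581728095072]) @ [[0.46,0.67,-0.58], [-0.17,0.71,0.68], [-0.87,0.21,-0.44]]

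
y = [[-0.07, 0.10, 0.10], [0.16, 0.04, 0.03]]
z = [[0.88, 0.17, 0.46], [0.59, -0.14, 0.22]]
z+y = [[0.81, 0.27, 0.56], [0.75, -0.1, 0.25]]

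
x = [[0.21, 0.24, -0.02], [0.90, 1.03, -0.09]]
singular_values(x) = [1.41, 0.0]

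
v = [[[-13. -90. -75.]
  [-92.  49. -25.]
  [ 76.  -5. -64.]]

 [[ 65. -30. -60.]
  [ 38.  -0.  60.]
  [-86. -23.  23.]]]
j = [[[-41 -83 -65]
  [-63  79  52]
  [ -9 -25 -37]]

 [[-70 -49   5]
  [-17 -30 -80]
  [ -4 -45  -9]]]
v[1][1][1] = -0.0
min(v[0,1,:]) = -92.0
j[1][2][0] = -4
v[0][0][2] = -75.0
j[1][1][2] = -80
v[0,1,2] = -25.0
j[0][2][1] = -25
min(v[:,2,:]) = -86.0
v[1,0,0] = 65.0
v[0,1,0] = -92.0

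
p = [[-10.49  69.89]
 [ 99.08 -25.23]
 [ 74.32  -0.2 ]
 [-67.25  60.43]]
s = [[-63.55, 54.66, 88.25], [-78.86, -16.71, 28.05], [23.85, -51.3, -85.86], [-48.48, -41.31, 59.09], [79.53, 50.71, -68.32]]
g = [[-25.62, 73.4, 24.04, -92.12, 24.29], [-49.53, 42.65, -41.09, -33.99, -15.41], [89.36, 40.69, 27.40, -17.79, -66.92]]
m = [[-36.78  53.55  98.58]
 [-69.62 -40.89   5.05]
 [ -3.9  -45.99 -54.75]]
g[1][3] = -33.99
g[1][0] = -49.53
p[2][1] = -0.2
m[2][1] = -45.99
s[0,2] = 88.25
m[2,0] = -3.9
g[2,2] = 27.4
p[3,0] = -67.25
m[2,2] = -54.75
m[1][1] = -40.89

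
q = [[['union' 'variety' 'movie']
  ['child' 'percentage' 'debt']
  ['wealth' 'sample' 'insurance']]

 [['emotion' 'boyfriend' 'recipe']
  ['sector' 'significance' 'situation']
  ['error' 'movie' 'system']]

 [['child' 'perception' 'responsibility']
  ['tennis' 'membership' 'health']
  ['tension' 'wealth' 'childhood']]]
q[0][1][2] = 'debt'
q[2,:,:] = [['child', 'perception', 'responsibility'], ['tennis', 'membership', 'health'], ['tension', 'wealth', 'childhood']]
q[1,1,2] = 'situation'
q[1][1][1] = 'significance'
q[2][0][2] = 'responsibility'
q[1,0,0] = 'emotion'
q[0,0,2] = 'movie'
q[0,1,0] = 'child'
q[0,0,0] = 'union'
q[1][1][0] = 'sector'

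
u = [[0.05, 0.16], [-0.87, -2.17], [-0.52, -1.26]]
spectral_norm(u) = 2.71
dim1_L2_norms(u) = [0.17, 2.34, 1.36]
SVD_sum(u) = [[0.06, 0.15],[-0.87, -2.17],[-0.51, -1.26]] + [[-0.01, 0.01], [0.0, -0.00], [-0.01, 0.0]]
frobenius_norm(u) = 2.71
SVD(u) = [[-0.06, -0.75], [0.86, 0.29], [0.50, -0.59]] @ diag([2.7113788479949057, 0.018020617242967815]) @ [[-0.37, -0.93], [0.93, -0.37]]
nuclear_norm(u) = 2.73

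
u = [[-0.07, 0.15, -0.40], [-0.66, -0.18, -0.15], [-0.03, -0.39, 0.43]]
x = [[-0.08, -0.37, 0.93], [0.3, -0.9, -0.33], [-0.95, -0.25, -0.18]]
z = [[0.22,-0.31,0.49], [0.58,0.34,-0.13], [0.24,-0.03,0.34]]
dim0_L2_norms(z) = [0.67, 0.46, 0.61]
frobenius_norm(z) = 1.01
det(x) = -1.01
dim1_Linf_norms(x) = [0.93, 0.9, 0.95]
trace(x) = -1.16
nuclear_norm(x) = 3.01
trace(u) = 0.18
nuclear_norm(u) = 1.51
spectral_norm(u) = 0.73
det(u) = -0.05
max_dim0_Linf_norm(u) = 0.66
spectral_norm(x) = 1.01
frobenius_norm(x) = 1.74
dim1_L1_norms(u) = [0.62, 0.99, 0.85]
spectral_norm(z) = 0.73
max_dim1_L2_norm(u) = 0.7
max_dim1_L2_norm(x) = 1.0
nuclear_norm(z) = 1.52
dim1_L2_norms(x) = [1.0, 1.0, 1.0]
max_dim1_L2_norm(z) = 0.68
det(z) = 0.05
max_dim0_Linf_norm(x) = 0.95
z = x @ u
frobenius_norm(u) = 1.01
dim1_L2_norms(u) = [0.43, 0.7, 0.58]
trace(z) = 0.90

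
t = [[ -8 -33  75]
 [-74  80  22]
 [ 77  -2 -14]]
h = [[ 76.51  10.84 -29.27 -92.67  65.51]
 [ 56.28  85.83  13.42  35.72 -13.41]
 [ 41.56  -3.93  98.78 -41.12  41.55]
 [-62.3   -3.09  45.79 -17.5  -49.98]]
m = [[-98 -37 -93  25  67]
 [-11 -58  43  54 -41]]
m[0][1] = -37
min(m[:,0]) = -98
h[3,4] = -49.98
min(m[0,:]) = -98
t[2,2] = -14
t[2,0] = 77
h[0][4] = 65.51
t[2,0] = 77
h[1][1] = 85.83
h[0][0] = 76.51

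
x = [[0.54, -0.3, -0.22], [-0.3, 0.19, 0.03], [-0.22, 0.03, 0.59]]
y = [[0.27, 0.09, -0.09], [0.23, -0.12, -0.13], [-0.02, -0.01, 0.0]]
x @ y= [[0.08, 0.09, -0.01], [-0.04, -0.05, 0.00], [-0.06, -0.03, 0.02]]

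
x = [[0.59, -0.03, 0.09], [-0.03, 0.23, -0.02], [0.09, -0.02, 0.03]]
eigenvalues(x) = [0.61, 0.01, 0.23]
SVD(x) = [[-0.98, -0.10, -0.15], [0.09, -0.99, 0.07], [-0.16, 0.06, 0.99]] @ diag([0.6069545569805384, 0.22822469448655872, 0.014820748532903053]) @ [[-0.98, 0.09, -0.16], [-0.1, -0.99, 0.06], [-0.15, 0.07, 0.99]]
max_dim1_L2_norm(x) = 0.6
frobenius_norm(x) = 0.65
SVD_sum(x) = [[0.59, -0.05, 0.09], [-0.05, 0.00, -0.01], [0.09, -0.01, 0.01]] + [[0.00, 0.02, -0.0], [0.02, 0.23, -0.01], [-0.0, -0.01, 0.0]] + [[0.00,-0.0,-0.0], [-0.00,0.00,0.0], [-0.00,0.00,0.01]]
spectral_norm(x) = 0.61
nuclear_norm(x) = 0.85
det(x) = 0.00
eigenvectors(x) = [[0.98, -0.15, 0.1], [-0.09, 0.07, 0.99], [0.16, 0.99, -0.06]]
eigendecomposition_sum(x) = [[0.59,-0.05,0.09], [-0.05,0.00,-0.01], [0.09,-0.01,0.01]] + [[0.00, -0.00, -0.0], [-0.00, 0.0, 0.00], [-0.00, 0.0, 0.01]] + [[0.0, 0.02, -0.0], [0.02, 0.23, -0.01], [-0.0, -0.01, 0.00]]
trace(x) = 0.85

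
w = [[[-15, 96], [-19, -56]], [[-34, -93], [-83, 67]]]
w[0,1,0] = -19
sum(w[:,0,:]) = -46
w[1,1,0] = -83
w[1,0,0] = -34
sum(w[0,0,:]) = 81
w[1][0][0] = -34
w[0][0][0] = -15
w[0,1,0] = -19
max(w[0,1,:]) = -19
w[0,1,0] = -19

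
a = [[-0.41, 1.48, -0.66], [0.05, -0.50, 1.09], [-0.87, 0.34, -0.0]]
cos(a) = [[0.70,0.59,-0.78],[0.43,0.76,0.18],[-0.11,0.62,0.62]]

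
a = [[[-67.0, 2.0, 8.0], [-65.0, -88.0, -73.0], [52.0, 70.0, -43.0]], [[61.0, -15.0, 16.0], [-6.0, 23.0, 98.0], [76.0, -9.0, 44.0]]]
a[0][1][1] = -88.0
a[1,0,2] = 16.0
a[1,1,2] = 98.0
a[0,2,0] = 52.0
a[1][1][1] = 23.0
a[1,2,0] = 76.0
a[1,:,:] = [[61.0, -15.0, 16.0], [-6.0, 23.0, 98.0], [76.0, -9.0, 44.0]]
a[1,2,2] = 44.0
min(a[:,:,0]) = -67.0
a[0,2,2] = -43.0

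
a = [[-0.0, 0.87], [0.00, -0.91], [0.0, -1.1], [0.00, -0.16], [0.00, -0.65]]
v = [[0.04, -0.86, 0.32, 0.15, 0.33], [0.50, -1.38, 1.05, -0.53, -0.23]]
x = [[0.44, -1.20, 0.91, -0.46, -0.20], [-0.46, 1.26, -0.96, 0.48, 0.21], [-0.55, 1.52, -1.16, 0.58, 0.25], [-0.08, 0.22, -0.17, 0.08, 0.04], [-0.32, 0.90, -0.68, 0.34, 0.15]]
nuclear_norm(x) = 3.44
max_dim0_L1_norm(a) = 3.69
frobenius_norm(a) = 1.80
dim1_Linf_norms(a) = [0.87, 0.91, 1.1, 0.16, 0.65]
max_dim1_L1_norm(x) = 4.06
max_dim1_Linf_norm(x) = 1.52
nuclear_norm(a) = 1.80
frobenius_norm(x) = 3.42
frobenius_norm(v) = 2.14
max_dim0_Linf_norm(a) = 1.1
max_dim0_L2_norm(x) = 2.49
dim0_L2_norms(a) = [0.0, 1.8]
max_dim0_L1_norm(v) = 2.24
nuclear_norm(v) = 2.66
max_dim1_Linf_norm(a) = 1.1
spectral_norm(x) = 3.42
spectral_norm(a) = 1.80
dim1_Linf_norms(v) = [0.86, 1.38]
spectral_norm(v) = 2.05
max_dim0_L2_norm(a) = 1.8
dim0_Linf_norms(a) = [0.0, 1.1]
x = a @ v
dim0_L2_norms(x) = [0.9, 2.49, 1.89, 0.95, 0.41]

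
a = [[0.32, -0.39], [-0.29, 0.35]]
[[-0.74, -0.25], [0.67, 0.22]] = a@ [[-2.79, 0.51], [-0.39, 1.06]]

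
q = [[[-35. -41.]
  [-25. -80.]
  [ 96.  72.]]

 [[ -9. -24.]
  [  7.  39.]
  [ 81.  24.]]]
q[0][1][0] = -25.0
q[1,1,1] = 39.0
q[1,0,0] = -9.0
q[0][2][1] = 72.0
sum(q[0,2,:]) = 168.0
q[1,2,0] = 81.0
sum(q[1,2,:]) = 105.0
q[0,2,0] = 96.0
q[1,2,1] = 24.0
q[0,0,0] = -35.0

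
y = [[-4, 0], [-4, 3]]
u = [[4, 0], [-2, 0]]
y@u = [[-16, 0], [-22, 0]]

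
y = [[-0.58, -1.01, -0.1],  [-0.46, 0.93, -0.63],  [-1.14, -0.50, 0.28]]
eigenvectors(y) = [[0.68,0.53,0.53], [0.34,-0.66,-0.81], [0.65,-0.54,-0.26]]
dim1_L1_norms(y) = [1.69, 2.02, 1.92]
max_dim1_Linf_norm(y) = 1.14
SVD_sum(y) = [[-0.64, -0.88, 0.23], [0.35, 0.47, -0.12], [-0.64, -0.88, 0.23]] + [[-0.0, 0.00, -0.00], [-0.83, 0.51, -0.37], [-0.45, 0.28, -0.2]] + [[0.06, -0.13, -0.33],  [0.03, -0.05, -0.14],  [-0.05, 0.1, 0.25]]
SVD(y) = [[-0.66,-0.0,-0.75], [0.35,-0.88,-0.31], [-0.66,-0.47,0.58]] @ diag([1.6822556545032799, 1.187632737154994, 0.476911306774621]) @ [[0.58, 0.79, -0.20], [0.79, -0.49, 0.36], [-0.18, 0.37, 0.91]]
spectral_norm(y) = 1.68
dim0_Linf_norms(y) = [1.14, 1.01, 0.63]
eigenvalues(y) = [-1.18, 0.79, 1.03]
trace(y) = 0.63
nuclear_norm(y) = 3.35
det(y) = -0.95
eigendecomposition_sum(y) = [[-0.75, -0.42, -0.23],  [-0.38, -0.21, -0.12],  [-0.72, -0.40, -0.22]] + [[0.64, 0.77, -1.08], [-0.81, -0.96, 1.35], [-0.66, -0.78, 1.1]] + [[-0.47, -1.36, 1.21], [0.73, 2.1, -1.87], [0.23, 0.67, -0.6]]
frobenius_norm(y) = 2.11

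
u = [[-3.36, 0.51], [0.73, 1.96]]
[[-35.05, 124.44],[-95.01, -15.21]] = u@[[2.91, -36.17], [-49.56, 5.71]]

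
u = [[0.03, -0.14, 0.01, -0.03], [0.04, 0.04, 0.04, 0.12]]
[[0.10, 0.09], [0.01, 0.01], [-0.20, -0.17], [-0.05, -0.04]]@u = [[0.01,-0.01,0.0,0.01], [0.00,-0.0,0.0,0.0], [-0.01,0.02,-0.01,-0.01], [-0.00,0.01,-0.00,-0.00]]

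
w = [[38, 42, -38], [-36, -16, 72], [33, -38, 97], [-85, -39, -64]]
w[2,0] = 33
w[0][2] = -38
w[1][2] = 72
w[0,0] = 38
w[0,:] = [38, 42, -38]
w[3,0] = -85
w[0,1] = 42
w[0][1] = 42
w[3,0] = -85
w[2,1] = -38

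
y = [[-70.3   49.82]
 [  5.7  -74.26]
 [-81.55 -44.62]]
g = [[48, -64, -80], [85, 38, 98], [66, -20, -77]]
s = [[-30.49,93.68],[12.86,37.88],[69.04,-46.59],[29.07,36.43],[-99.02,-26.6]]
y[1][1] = -74.26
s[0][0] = -30.49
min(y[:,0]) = -81.55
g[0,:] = [48, -64, -80]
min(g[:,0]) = 48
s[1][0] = 12.86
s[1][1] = 37.88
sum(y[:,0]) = -146.14999999999998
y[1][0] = 5.7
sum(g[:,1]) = -46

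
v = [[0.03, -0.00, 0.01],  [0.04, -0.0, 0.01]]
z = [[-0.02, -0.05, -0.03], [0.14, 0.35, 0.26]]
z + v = [[0.01,-0.05,-0.02],[0.18,0.35,0.27]]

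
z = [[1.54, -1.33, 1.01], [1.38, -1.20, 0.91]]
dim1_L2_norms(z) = [2.27, 2.04]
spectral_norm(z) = 3.06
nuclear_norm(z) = 3.06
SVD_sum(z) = [[1.54,-1.33,1.01], [1.38,-1.2,0.91]] + [[0.00, 0.00, -0.0], [-0.0, -0.00, 0.0]]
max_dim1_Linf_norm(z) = 1.54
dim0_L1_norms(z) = [2.92, 2.53, 1.92]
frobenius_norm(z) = 3.06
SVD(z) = [[-0.74, -0.67], [-0.67, 0.74]] @ diag([3.055008427343332, 0.004848593736488709]) @ [[-0.68,  0.59,  -0.45], [-0.73,  -0.63,  0.28]]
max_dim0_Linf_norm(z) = 1.54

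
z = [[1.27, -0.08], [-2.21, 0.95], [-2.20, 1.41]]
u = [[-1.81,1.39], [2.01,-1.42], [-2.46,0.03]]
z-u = [[3.08, -1.47],[-4.22, 2.37],[0.26, 1.38]]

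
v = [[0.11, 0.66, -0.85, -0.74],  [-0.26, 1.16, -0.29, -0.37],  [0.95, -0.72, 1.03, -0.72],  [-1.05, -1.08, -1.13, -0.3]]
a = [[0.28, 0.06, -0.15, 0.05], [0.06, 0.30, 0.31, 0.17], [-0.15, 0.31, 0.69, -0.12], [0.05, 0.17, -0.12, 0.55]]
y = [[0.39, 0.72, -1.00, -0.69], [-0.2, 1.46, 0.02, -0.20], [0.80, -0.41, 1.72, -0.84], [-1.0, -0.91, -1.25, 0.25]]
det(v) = -1.94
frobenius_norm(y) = 3.50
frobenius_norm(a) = 1.13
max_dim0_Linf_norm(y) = 1.72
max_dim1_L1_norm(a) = 1.27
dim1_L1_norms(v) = [2.36, 2.08, 3.42, 3.56]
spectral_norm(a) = 0.88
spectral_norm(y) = 2.64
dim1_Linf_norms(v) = [0.85, 1.16, 1.03, 1.13]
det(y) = -2.87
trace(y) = 3.82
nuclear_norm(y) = 6.20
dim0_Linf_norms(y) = [1.0, 1.46, 1.72, 0.84]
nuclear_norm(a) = 1.82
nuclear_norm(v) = 5.68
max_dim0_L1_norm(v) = 3.62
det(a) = 0.00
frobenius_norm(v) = 3.16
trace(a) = 1.82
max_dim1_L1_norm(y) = 3.77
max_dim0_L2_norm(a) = 0.78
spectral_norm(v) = 2.20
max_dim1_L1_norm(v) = 3.56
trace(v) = 2.00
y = a + v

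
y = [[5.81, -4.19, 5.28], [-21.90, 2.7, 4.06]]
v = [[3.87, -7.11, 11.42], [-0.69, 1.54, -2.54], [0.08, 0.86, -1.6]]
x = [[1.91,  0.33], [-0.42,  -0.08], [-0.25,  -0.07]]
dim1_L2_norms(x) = [1.94, 0.43, 0.26]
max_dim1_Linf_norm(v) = 11.42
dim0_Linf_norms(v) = [3.87, 7.11, 11.42]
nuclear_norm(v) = 15.03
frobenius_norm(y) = 24.14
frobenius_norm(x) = 2.00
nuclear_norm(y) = 30.10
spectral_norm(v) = 14.43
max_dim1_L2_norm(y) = 22.44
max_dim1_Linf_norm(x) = 1.91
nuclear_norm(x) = 2.03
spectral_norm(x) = 2.00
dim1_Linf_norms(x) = [1.91, 0.42, 0.25]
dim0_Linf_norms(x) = [1.91, 0.33]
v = x @ y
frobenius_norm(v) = 14.44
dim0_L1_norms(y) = [27.71, 6.89, 9.34]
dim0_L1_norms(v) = [4.64, 9.51, 15.56]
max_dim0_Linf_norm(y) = 21.9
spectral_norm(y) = 23.10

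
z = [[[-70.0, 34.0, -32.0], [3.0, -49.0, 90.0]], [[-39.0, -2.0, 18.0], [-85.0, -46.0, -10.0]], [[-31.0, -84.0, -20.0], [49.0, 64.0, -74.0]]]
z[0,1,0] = 3.0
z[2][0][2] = -20.0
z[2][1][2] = -74.0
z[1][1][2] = -10.0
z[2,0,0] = -31.0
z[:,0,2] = [-32.0, 18.0, -20.0]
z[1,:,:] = [[-39.0, -2.0, 18.0], [-85.0, -46.0, -10.0]]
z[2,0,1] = -84.0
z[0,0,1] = 34.0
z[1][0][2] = 18.0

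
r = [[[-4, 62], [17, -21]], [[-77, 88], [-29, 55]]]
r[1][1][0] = -29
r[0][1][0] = 17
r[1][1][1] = 55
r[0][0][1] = 62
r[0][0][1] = 62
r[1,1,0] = -29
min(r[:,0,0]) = -77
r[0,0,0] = -4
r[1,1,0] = -29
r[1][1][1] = 55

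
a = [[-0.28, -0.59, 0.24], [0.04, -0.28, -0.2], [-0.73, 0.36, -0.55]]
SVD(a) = [[0.27, 0.93, 0.27], [0.05, 0.26, -0.96], [-0.96, 0.27, 0.02]] @ diag([1.002658389792938, 0.6875638446809855, 0.301715284441035]) @ [[0.63, -0.52, 0.58], [-0.65, -0.76, 0.03], [-0.43, 0.40, 0.81]]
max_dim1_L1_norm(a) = 1.64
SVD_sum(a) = [[0.17, -0.14, 0.16],[0.03, -0.03, 0.03],[-0.60, 0.5, -0.56]] + [[-0.41, -0.48, 0.02], [-0.12, -0.14, 0.0], [-0.12, -0.14, 0.01]] + [[-0.03, 0.03, 0.07], [0.12, -0.12, -0.24], [-0.00, 0.00, 0.01]]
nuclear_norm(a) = 1.99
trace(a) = -1.11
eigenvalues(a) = [(-0.26+0.53j), (-0.26-0.53j), (-0.59+0j)]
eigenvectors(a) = [[(-0.33-0.42j), -0.33+0.42j, 0.29+0.00j],[(-0.04+0.32j), -0.04-0.32j, (0.49+0j)],[(0.78+0j), 0.78-0.00j, (0.82+0j)]]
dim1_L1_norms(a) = [1.11, 0.52, 1.64]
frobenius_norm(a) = 1.25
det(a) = -0.21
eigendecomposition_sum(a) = [[-0.08+0.22j, -0.21-0.20j, 0.15+0.04j], [(0.13-0.06j), 0.00+0.17j, -0.05-0.08j], [-0.18-0.29j, (0.42-0.06j), -0.18+0.14j]] + [[(-0.08-0.22j), -0.21+0.20j, 0.15-0.04j], [0.13+0.06j, -0.17j, -0.05+0.08j], [-0.18+0.29j, 0.42+0.06j, (-0.18-0.14j)]] + [[(-0.13-0j), -0.17-0.00j, -0.06-0.00j], [(-0.22-0j), -0.28-0.00j, (-0.11-0j)], [(-0.36-0j), (-0.48-0j), (-0.18-0j)]]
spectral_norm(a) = 1.00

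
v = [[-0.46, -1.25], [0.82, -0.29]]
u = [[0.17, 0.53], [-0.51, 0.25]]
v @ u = [[0.56, -0.56], [0.29, 0.36]]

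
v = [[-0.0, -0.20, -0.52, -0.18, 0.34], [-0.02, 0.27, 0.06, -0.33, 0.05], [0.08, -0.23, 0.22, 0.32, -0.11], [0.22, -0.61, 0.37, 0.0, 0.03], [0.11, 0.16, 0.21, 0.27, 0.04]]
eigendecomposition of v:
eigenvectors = [[0.43, 0.33, -0.83, -0.91, -0.81],[0.37, 0.39, -0.1, -0.16, -0.06],[-0.31, -0.54, 0.28, 0.34, 0.39],[0.62, -0.6, 0.08, 0.08, 0.15],[-0.45, -0.3, 0.46, -0.16, 0.41]]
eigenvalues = [-0.42, 0.63, -0.02, 0.24, 0.1]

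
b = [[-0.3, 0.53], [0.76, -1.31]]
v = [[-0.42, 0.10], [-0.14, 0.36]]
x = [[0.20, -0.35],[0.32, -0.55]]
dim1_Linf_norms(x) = [0.35, 0.55]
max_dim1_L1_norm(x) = 0.87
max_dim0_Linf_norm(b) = 1.31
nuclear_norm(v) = 0.78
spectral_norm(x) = 0.75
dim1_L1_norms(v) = [0.52, 0.5]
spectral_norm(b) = 1.63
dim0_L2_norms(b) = [0.82, 1.41]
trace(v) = -0.06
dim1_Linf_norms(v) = [0.42, 0.36]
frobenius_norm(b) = 1.63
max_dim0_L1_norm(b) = 1.84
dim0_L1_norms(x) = [0.52, 0.9]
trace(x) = -0.35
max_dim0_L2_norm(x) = 0.65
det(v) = -0.14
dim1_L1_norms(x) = [0.55, 0.87]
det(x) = 0.00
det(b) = -0.01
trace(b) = -1.61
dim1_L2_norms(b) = [0.61, 1.51]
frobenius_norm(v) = 0.58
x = v @ b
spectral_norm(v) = 0.51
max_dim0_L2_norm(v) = 0.44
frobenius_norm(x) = 0.75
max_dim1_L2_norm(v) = 0.43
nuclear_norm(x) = 0.76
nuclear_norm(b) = 1.64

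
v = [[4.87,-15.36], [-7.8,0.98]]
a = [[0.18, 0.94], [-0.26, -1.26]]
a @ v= [[-6.46, -1.84], [8.56, 2.76]]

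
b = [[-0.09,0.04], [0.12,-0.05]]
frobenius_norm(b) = 0.16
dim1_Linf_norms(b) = [0.09, 0.12]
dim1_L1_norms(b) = [0.13, 0.17]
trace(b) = -0.14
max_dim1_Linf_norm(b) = 0.12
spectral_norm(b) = 0.16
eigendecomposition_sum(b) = [[-0.09,  0.04], [0.12,  -0.05]] + [[0.0, 0.00], [0.0, 0.0]]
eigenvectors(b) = [[-0.61, -0.40],[0.79, -0.92]]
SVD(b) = [[-0.60, 0.80],[0.80, 0.60]] @ diag([0.1630846899953387, 0.001839535029367716]) @ [[0.92, -0.39], [0.39, 0.92]]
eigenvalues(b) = [-0.14, 0.0]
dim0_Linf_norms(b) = [0.12, 0.05]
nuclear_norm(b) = 0.16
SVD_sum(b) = [[-0.09, 0.04], [0.12, -0.05]] + [[0.00, 0.00], [0.0, 0.0]]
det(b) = -0.00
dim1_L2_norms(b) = [0.1, 0.13]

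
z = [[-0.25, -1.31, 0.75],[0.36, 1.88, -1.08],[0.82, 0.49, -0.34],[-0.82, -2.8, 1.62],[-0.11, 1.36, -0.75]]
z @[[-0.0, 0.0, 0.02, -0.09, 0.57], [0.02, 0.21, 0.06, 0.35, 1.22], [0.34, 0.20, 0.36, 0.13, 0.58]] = [[0.23, -0.13, 0.19, -0.34, -1.31], [-0.33, 0.18, -0.27, 0.49, 1.87], [-0.11, 0.03, -0.08, 0.05, 0.87], [0.49, -0.26, 0.40, -0.7, -2.94], [-0.23, 0.14, -0.19, 0.39, 1.16]]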